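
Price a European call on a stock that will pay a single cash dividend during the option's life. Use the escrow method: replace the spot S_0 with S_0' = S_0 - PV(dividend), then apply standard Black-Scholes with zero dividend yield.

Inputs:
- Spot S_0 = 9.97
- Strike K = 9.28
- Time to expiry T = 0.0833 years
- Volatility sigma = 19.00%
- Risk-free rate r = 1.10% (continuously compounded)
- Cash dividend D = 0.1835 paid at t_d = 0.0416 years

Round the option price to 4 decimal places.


PV(D) = D * exp(-r * t_d) = 0.1835 * 0.99954250 = 0.18341605
S_0' = S_0 - PV(D) = 9.9700 - 0.18341605 = 9.78658395
d1 = (ln(S_0'/K) + (r + sigma^2/2)*T) / (sigma*sqrt(T)) = 1.01337550
d2 = d1 - sigma*sqrt(T) = 0.95853820
exp(-rT) = 0.99908412
N(d1) = 0.84455958; N(d2) = 0.83110428
C = S_0' * N(d1) - K * exp(-rT) * N(d2) = 9.78658395 * 0.84455958 - 9.2800 * 0.99908412 * 0.83110428 = 0.5598

Answer: Price = 0.5598


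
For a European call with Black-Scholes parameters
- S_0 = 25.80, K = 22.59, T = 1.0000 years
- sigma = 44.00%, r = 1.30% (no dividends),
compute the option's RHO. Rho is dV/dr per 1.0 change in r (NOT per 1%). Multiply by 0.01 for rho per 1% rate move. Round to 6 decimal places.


d1 = 0.5515162760; d2 = 0.1115162760
phi(d1) = 0.3426575817; exp(-qT) = 1.0000000000; exp(-rT) = 0.9870841350
N(d2) = 0.5443965201
Rho = K*T*exp(-rT)*N(d2) = 22.5900 * 1.0000 * 0.9870841350 * 0.5443965201 = 12.139079

Answer: Rho = 12.139079


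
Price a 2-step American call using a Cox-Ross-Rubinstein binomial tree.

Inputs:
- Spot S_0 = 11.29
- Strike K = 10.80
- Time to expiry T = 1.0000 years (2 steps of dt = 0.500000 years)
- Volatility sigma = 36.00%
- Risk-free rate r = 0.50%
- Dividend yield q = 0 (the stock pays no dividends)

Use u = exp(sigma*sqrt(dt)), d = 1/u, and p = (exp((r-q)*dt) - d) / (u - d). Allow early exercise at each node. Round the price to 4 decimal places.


dt = T/N = 0.500000
u = exp(sigma*sqrt(dt)) = 1.289892; d = 1/u = 0.775259
p = (exp((r-q)*dt) - d) / (u - d) = 0.441566
Discount per step: exp(-r*dt) = 0.997503
Stock lattice S(k, i) with i counting down-moves:
  k=0: S(0,0) = 11.2900
  k=1: S(1,0) = 14.5629; S(1,1) = 8.7527
  k=2: S(2,0) = 18.7845; S(2,1) = 11.2900; S(2,2) = 6.7856
Terminal payoffs V(N, i) = max(S_T - K, 0):
  V(2,0) = 7.984541; V(2,1) = 0.490000; V(2,2) = 0.000000
Backward induction: V(k, i) = exp(-r*dt) * [p * V(k+1, i) + (1-p) * V(k+1, i+1)]; then take max(V_cont, immediate exercise) for American.
  V(1,0) = exp(-r*dt) * [p*7.984541 + (1-p)*0.490000] = 3.789846; exercise = 3.762880; V(1,0) = max -> 3.789846
  V(1,1) = exp(-r*dt) * [p*0.490000 + (1-p)*0.000000] = 0.215827; exercise = 0.000000; V(1,1) = max -> 0.215827
  V(0,0) = exp(-r*dt) * [p*3.789846 + (1-p)*0.215827] = 1.789512; exercise = 0.490000; V(0,0) = max -> 1.789512

Answer: Price = V(0,0) = 1.7895


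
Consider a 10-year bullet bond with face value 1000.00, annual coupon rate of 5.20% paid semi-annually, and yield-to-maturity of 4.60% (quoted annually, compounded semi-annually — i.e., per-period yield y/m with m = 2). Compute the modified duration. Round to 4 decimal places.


Answer: Modified duration = 7.7992

Derivation:
Coupon per period c = face * coupon_rate / m = 26.000000
Periods per year m = 2; per-period yield y/m = 0.023000
Number of cashflows N = 20
Cashflows (t years, CF_t, discount factor 1/(1+y/m)^(m*t), PV):
  t = 0.5000: CF_t = 26.000000, DF = 0.977517, PV = 25.415445
  t = 1.0000: CF_t = 26.000000, DF = 0.955540, PV = 24.844032
  t = 1.5000: CF_t = 26.000000, DF = 0.934056, PV = 24.285466
  t = 2.0000: CF_t = 26.000000, DF = 0.913056, PV = 23.739459
  t = 2.5000: CF_t = 26.000000, DF = 0.892528, PV = 23.205727
  t = 3.0000: CF_t = 26.000000, DF = 0.872461, PV = 22.683995
  t = 3.5000: CF_t = 26.000000, DF = 0.852846, PV = 22.173993
  t = 4.0000: CF_t = 26.000000, DF = 0.833671, PV = 21.675458
  t = 4.5000: CF_t = 26.000000, DF = 0.814928, PV = 21.188131
  t = 5.0000: CF_t = 26.000000, DF = 0.796606, PV = 20.711760
  t = 5.5000: CF_t = 26.000000, DF = 0.778696, PV = 20.246100
  t = 6.0000: CF_t = 26.000000, DF = 0.761189, PV = 19.790909
  t = 6.5000: CF_t = 26.000000, DF = 0.744075, PV = 19.345952
  t = 7.0000: CF_t = 26.000000, DF = 0.727346, PV = 18.910999
  t = 7.5000: CF_t = 26.000000, DF = 0.710993, PV = 18.485825
  t = 8.0000: CF_t = 26.000000, DF = 0.695008, PV = 18.070210
  t = 8.5000: CF_t = 26.000000, DF = 0.679382, PV = 17.663940
  t = 9.0000: CF_t = 26.000000, DF = 0.664108, PV = 17.266803
  t = 9.5000: CF_t = 26.000000, DF = 0.649177, PV = 16.878596
  t = 10.0000: CF_t = 1026.000000, DF = 0.634581, PV = 651.080497
Price P = sum_t PV_t = 1047.663298
First compute Macaulay numerator sum_t t * PV_t:
  t * PV_t at t = 0.5000: 12.707722
  t * PV_t at t = 1.0000: 24.844032
  t * PV_t at t = 1.5000: 36.428199
  t * PV_t at t = 2.0000: 47.478918
  t * PV_t at t = 2.5000: 58.014318
  t * PV_t at t = 3.0000: 68.051985
  t * PV_t at t = 3.5000: 77.608977
  t * PV_t at t = 4.0000: 86.701831
  t * PV_t at t = 4.5000: 95.346588
  t * PV_t at t = 5.0000: 103.558801
  t * PV_t at t = 5.5000: 111.353550
  t * PV_t at t = 6.0000: 118.745454
  t * PV_t at t = 6.5000: 125.748689
  t * PV_t at t = 7.0000: 132.376994
  t * PV_t at t = 7.5000: 138.643689
  t * PV_t at t = 8.0000: 144.561683
  t * PV_t at t = 8.5000: 150.143488
  t * PV_t at t = 9.0000: 155.401230
  t * PV_t at t = 9.5000: 160.346658
  t * PV_t at t = 10.0000: 6510.804973
Macaulay duration D = 8358.867780 / 1047.663298 = 7.978582
Modified duration = D / (1 + y/m) = 7.978582 / (1 + 0.023000) = 7.799201


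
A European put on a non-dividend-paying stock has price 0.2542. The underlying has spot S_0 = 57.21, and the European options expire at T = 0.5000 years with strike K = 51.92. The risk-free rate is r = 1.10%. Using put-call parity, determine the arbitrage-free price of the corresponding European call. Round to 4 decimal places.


Put-call parity: C - P = S_0 * exp(-qT) - K * exp(-rT).
S_0 * exp(-qT) = 57.2100 * 1.00000000 = 57.21000000
K * exp(-rT) = 51.9200 * 0.99451510 = 51.63522385
C = P + S*exp(-qT) - K*exp(-rT)
C = 0.2542 + 57.21000000 - 51.63522385 = 5.8290

Answer: Call price = 5.8290


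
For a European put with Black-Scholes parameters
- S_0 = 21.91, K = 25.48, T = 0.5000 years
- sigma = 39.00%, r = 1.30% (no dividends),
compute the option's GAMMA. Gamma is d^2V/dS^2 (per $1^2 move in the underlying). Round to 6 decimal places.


Answer: Gamma = 0.061288

Derivation:
d1 = -0.3859195793; d2 = -0.6616912240
phi(d1) = 0.3703134410; exp(-qT) = 1.0000000000; exp(-rT) = 0.9935210793
Gamma = exp(-qT) * phi(d1) / (S * sigma * sqrt(T)) = 1.0000000000 * 0.3703134410 / (21.9100 * 0.3900 * 0.7071067812) = 0.061288


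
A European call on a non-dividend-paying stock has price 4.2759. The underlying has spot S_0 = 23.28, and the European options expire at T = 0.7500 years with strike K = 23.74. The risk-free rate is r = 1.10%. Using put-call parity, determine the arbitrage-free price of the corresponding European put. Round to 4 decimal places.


Answer: Put price = 4.5409

Derivation:
Put-call parity: C - P = S_0 * exp(-qT) - K * exp(-rT).
S_0 * exp(-qT) = 23.2800 * 1.00000000 = 23.28000000
K * exp(-rT) = 23.7400 * 0.99178394 = 23.54495068
P = C - S*exp(-qT) + K*exp(-rT)
P = 4.2759 - 23.28000000 + 23.54495068 = 4.5409


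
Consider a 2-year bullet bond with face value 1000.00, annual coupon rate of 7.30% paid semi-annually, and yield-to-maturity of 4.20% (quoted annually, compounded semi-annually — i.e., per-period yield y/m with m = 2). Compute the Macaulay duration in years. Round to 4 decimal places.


Coupon per period c = face * coupon_rate / m = 36.500000
Periods per year m = 2; per-period yield y/m = 0.021000
Number of cashflows N = 4
Cashflows (t years, CF_t, discount factor 1/(1+y/m)^(m*t), PV):
  t = 0.5000: CF_t = 36.500000, DF = 0.979432, PV = 35.749265
  t = 1.0000: CF_t = 36.500000, DF = 0.959287, PV = 35.013972
  t = 1.5000: CF_t = 36.500000, DF = 0.939556, PV = 34.293802
  t = 2.0000: CF_t = 1036.500000, DF = 0.920231, PV = 953.819810
Price P = sum_t PV_t = 1058.876850
Macaulay numerator sum_t t * PV_t:
  t * PV_t at t = 0.5000: 17.874633
  t * PV_t at t = 1.0000: 35.013972
  t * PV_t at t = 1.5000: 51.440703
  t * PV_t at t = 2.0000: 1907.639620
Macaulay duration D = (sum_t t * PV_t) / P = 2011.968928 / 1058.876850 = 1.900097

Answer: Macaulay duration = 1.9001 years


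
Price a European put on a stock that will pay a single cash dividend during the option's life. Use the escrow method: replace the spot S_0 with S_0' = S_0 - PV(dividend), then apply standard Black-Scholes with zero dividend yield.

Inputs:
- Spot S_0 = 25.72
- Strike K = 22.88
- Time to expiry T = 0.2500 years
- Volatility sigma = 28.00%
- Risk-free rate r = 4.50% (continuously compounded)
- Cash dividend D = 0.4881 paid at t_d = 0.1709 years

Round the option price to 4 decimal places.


PV(D) = D * exp(-r * t_d) = 0.4881 * 0.99233900 = 0.48436066
S_0' = S_0 - PV(D) = 25.7200 - 0.48436066 = 25.23563934
d1 = (ln(S_0'/K) + (r + sigma^2/2)*T) / (sigma*sqrt(T)) = 0.85031492
d2 = d1 - sigma*sqrt(T) = 0.71031492
exp(-rT) = 0.98881304
N(-d1) = 0.19757501; N(-d2) = 0.23875444
P = K * exp(-rT) * N(-d2) - S_0' * N(-d1) = 22.8800 * 0.98881304 * 0.23875444 - 25.23563934 * 0.19757501 = 0.4157

Answer: Price = 0.4157


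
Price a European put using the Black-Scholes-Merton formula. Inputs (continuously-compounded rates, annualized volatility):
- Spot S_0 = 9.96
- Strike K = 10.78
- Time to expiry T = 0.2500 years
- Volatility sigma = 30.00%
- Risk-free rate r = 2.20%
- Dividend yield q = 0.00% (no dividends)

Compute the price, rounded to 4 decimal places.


Answer: Price = 1.0715

Derivation:
d1 = (ln(S/K) + (r - q + 0.5*sigma^2) * T) / (sigma * sqrt(T)) = -0.41576996
d2 = d1 - sigma * sqrt(T) = -0.56576996
exp(-rT) = 0.99451510; exp(-qT) = 1.00000000
P = K * exp(-rT) * N(-d2) - S_0 * exp(-qT) * N(-d1)
N(-d1) = 0.66121083; N(-d2) = 0.71422491
P = 10.7800 * 0.99451510 * 0.71422491 - 9.9600 * 1.00000000 * 0.66121083 = 1.0715


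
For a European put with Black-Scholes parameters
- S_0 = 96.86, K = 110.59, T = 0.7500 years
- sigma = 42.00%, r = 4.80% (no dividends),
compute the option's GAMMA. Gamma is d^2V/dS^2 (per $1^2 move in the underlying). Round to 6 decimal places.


d1 = -0.0836141537; d2 = -0.4473448233
phi(d1) = 0.3975501471; exp(-qT) = 1.0000000000; exp(-rT) = 0.9646402935
Gamma = exp(-qT) * phi(d1) / (S * sigma * sqrt(T)) = 1.0000000000 * 0.3975501471 / (96.8600 * 0.4200 * 0.8660254038) = 0.011284

Answer: Gamma = 0.011284


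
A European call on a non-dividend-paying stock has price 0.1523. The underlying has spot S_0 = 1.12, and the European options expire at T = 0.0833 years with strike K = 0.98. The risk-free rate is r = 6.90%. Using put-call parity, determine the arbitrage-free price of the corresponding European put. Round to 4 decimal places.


Put-call parity: C - P = S_0 * exp(-qT) - K * exp(-rT).
S_0 * exp(-qT) = 1.1200 * 1.00000000 = 1.12000000
K * exp(-rT) = 0.9800 * 0.99426879 = 0.97438341
P = C - S*exp(-qT) + K*exp(-rT)
P = 0.1523 - 1.12000000 + 0.97438341 = 0.0067

Answer: Put price = 0.0067


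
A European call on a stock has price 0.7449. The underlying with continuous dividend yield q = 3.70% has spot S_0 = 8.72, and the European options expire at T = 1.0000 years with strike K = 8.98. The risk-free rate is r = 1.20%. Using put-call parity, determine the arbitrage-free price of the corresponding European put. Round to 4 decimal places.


Answer: Put price = 1.2145

Derivation:
Put-call parity: C - P = S_0 * exp(-qT) - K * exp(-rT).
S_0 * exp(-qT) = 8.7200 * 0.96367614 = 8.40325590
K * exp(-rT) = 8.9800 * 0.98807171 = 8.87288398
P = C - S*exp(-qT) + K*exp(-rT)
P = 0.7449 - 8.40325590 + 8.87288398 = 1.2145


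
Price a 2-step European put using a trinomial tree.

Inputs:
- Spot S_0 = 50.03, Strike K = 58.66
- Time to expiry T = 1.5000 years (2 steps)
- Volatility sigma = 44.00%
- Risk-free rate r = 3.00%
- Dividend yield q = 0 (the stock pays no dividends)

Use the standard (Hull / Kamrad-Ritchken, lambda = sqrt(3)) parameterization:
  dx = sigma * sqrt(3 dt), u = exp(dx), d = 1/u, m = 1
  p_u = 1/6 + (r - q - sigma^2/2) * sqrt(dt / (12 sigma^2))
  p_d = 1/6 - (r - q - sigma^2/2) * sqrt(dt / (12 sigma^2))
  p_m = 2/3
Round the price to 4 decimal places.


dt = T/N = 0.750000; dx = sigma*sqrt(3*dt) = 0.660000
u = exp(dx) = 1.934792; d = 1/u = 0.516851
p_u = 0.128712, p_m = 0.666667, p_d = 0.204621
Discount per step: exp(-r*dt) = 0.977751
Stock lattice S(k, j) with j the centered position index:
  k=0: S(0,+0) = 50.0300
  k=1: S(1,-1) = 25.8581; S(1,+0) = 50.0300; S(1,+1) = 96.7977
  k=2: S(2,-2) = 13.3648; S(2,-1) = 25.8581; S(2,+0) = 50.0300; S(2,+1) = 96.7977; S(2,+2) = 187.2834
Terminal payoffs V(N, j) = max(K - S_T, 0):
  V(2,-2) = 45.295221; V(2,-1) = 32.801928; V(2,+0) = 8.630000; V(2,+1) = 0.000000; V(2,+2) = 0.000000
Backward induction: V(k, j) = exp(-r*dt) * [p_u * V(k+1, j+1) + p_m * V(k+1, j) + p_d * V(k+1, j-1)]
  V(1,-1) = exp(-r*dt) * [p_u*8.630000 + p_m*32.801928 + p_d*45.295221] = 31.529642
  V(1,+0) = exp(-r*dt) * [p_u*0.000000 + p_m*8.630000 + p_d*32.801928] = 12.187966
  V(1,+1) = exp(-r*dt) * [p_u*0.000000 + p_m*0.000000 + p_d*8.630000] = 1.726592
  V(0,+0) = exp(-r*dt) * [p_u*1.726592 + p_m*12.187966 + p_d*31.529642] = 14.469914

Answer: Price = V(0,0) = 14.4699


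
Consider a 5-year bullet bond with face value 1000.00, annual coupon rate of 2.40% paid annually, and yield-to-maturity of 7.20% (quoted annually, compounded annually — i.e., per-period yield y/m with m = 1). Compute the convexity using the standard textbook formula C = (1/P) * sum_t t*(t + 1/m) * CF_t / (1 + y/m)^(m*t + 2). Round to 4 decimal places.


Coupon per period c = face * coupon_rate / m = 24.000000
Periods per year m = 1; per-period yield y/m = 0.072000
Number of cashflows N = 5
Cashflows (t years, CF_t, discount factor 1/(1+y/m)^(m*t), PV):
  t = 1.0000: CF_t = 24.000000, DF = 0.932836, PV = 22.388060
  t = 2.0000: CF_t = 24.000000, DF = 0.870183, PV = 20.884384
  t = 3.0000: CF_t = 24.000000, DF = 0.811738, PV = 19.481702
  t = 4.0000: CF_t = 24.000000, DF = 0.757218, PV = 18.173229
  t = 5.0000: CF_t = 1024.000000, DF = 0.706360, PV = 723.312599
Price P = sum_t PV_t = 804.239973
Convexity numerator sum_t t*(t + 1/m) * CF_t / (1+y/m)^(m*t + 2):
  t = 1.0000: term = 38.963403
  t = 2.0000: term = 109.039374
  t = 3.0000: term = 203.431668
  t = 4.0000: term = 316.280579
  t = 5.0000: term = 18882.422630
Convexity = (1/P) * sum = 19550.137655 / 804.239973 = 24.308836

Answer: Convexity = 24.3088


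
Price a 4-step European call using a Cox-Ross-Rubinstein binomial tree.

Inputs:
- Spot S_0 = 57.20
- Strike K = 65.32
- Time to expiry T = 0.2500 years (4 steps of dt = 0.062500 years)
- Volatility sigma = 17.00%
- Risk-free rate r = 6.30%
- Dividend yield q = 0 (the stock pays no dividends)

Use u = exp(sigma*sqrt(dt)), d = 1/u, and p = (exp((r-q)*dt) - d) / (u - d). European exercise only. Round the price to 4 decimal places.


Answer: Price = V(0,0) = 0.2011

Derivation:
dt = T/N = 0.062500
u = exp(sigma*sqrt(dt)) = 1.043416; d = 1/u = 0.958390
p = (exp((r-q)*dt) - d) / (u - d) = 0.535777
Discount per step: exp(-r*dt) = 0.996070
Stock lattice S(k, i) with i counting down-moves:
  k=0: S(0,0) = 57.2000
  k=1: S(1,0) = 59.6834; S(1,1) = 54.8199
  k=2: S(2,0) = 62.2746; S(2,1) = 57.2000; S(2,2) = 52.5389
  k=3: S(3,0) = 64.9783; S(3,1) = 59.6834; S(3,2) = 54.8199; S(3,3) = 50.3528
  k=4: S(4,0) = 67.7994; S(4,1) = 62.2746; S(4,2) = 57.2000; S(4,3) = 52.5389; S(4,4) = 48.2576
Terminal payoffs V(N, i) = max(S_T - K, 0):
  V(4,0) = 2.479437; V(4,1) = 0.000000; V(4,2) = 0.000000; V(4,3) = 0.000000; V(4,4) = 0.000000
Backward induction: V(k, i) = exp(-r*dt) * [p * V(k+1, i) + (1-p) * V(k+1, i+1)].
  V(3,0) = exp(-r*dt) * [p*2.479437 + (1-p)*0.000000] = 1.323206
  V(3,1) = exp(-r*dt) * [p*0.000000 + (1-p)*0.000000] = 0.000000
  V(3,2) = exp(-r*dt) * [p*0.000000 + (1-p)*0.000000] = 0.000000
  V(3,3) = exp(-r*dt) * [p*0.000000 + (1-p)*0.000000] = 0.000000
  V(2,0) = exp(-r*dt) * [p*1.323206 + (1-p)*0.000000] = 0.706158
  V(2,1) = exp(-r*dt) * [p*0.000000 + (1-p)*0.000000] = 0.000000
  V(2,2) = exp(-r*dt) * [p*0.000000 + (1-p)*0.000000] = 0.000000
  V(1,0) = exp(-r*dt) * [p*0.706158 + (1-p)*0.000000] = 0.376857
  V(1,1) = exp(-r*dt) * [p*0.000000 + (1-p)*0.000000] = 0.000000
  V(0,0) = exp(-r*dt) * [p*0.376857 + (1-p)*0.000000] = 0.201118


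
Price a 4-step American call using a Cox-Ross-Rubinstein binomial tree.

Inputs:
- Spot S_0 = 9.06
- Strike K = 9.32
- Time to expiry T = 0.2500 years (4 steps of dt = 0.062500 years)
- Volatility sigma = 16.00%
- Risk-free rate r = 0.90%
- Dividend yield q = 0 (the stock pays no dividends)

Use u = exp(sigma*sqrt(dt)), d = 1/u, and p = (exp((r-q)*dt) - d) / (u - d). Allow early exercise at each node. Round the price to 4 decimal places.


Answer: Price = V(0,0) = 0.2018

Derivation:
dt = T/N = 0.062500
u = exp(sigma*sqrt(dt)) = 1.040811; d = 1/u = 0.960789
p = (exp((r-q)*dt) - d) / (u - d) = 0.497033
Discount per step: exp(-r*dt) = 0.999438
Stock lattice S(k, i) with i counting down-moves:
  k=0: S(0,0) = 9.0600
  k=1: S(1,0) = 9.4297; S(1,1) = 8.7048
  k=2: S(2,0) = 9.8146; S(2,1) = 9.0600; S(2,2) = 8.3634
  k=3: S(3,0) = 10.2151; S(3,1) = 9.4297; S(3,2) = 8.7048; S(3,3) = 8.0355
  k=4: S(4,0) = 10.6320; S(4,1) = 9.8146; S(4,2) = 9.0600; S(4,3) = 8.3634; S(4,4) = 7.7204
Terminal payoffs V(N, i) = max(S_T - K, 0):
  V(4,0) = 1.312008; V(4,1) = 0.494581; V(4,2) = 0.000000; V(4,3) = 0.000000; V(4,4) = 0.000000
Backward induction: V(k, i) = exp(-r*dt) * [p * V(k+1, i) + (1-p) * V(k+1, i+1)]; then take max(V_cont, immediate exercise) for American.
  V(3,0) = exp(-r*dt) * [p*1.312008 + (1-p)*0.494581] = 0.900363; exercise = 0.895121; V(3,0) = max -> 0.900363
  V(3,1) = exp(-r*dt) * [p*0.494581 + (1-p)*0.000000] = 0.245685; exercise = 0.109746; V(3,1) = max -> 0.245685
  V(3,2) = exp(-r*dt) * [p*0.000000 + (1-p)*0.000000] = 0.000000; exercise = 0.000000; V(3,2) = max -> 0.000000
  V(3,3) = exp(-r*dt) * [p*0.000000 + (1-p)*0.000000] = 0.000000; exercise = 0.000000; V(3,3) = max -> 0.000000
  V(2,0) = exp(-r*dt) * [p*0.900363 + (1-p)*0.245685] = 0.570760; exercise = 0.494581; V(2,0) = max -> 0.570760
  V(2,1) = exp(-r*dt) * [p*0.245685 + (1-p)*0.000000] = 0.122045; exercise = 0.000000; V(2,1) = max -> 0.122045
  V(2,2) = exp(-r*dt) * [p*0.000000 + (1-p)*0.000000] = 0.000000; exercise = 0.000000; V(2,2) = max -> 0.000000
  V(1,0) = exp(-r*dt) * [p*0.570760 + (1-p)*0.122045] = 0.344877; exercise = 0.109746; V(1,0) = max -> 0.344877
  V(1,1) = exp(-r*dt) * [p*0.122045 + (1-p)*0.000000] = 0.060626; exercise = 0.000000; V(1,1) = max -> 0.060626
  V(0,0) = exp(-r*dt) * [p*0.344877 + (1-p)*0.060626] = 0.201794; exercise = 0.000000; V(0,0) = max -> 0.201794


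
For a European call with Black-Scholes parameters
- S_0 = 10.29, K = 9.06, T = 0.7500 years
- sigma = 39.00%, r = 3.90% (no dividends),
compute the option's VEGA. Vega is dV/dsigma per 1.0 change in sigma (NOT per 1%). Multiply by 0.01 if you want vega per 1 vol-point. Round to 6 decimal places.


Answer: Vega = 2.910812

Derivation:
d1 = 0.6323937478; d2 = 0.2946438403
phi(d1) = 0.3266390765; exp(-qT) = 1.0000000000; exp(-rT) = 0.9711736407
Vega = S * exp(-qT) * phi(d1) * sqrt(T) = 10.2900 * 1.0000000000 * 0.3266390765 * 0.8660254038 = 2.910812


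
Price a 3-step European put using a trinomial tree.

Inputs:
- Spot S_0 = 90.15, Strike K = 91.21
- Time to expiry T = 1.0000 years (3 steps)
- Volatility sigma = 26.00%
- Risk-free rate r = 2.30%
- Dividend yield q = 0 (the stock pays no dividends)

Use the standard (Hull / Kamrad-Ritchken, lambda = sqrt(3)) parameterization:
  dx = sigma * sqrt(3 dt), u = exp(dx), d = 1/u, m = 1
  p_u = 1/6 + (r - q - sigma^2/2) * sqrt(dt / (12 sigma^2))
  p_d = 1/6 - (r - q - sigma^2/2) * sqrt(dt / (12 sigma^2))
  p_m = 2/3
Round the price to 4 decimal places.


dt = T/N = 0.333333; dx = sigma*sqrt(3*dt) = 0.260000
u = exp(dx) = 1.296930; d = 1/u = 0.771052
p_u = 0.159744, p_m = 0.666667, p_d = 0.173590
Discount per step: exp(-r*dt) = 0.992363
Stock lattice S(k, j) with j the centered position index:
  k=0: S(0,+0) = 90.1500
  k=1: S(1,-1) = 69.5103; S(1,+0) = 90.1500; S(1,+1) = 116.9182
  k=2: S(2,-2) = 53.5960; S(2,-1) = 69.5103; S(2,+0) = 90.1500; S(2,+1) = 116.9182; S(2,+2) = 151.6348
  k=3: S(3,-3) = 41.3253; S(3,-2) = 53.5960; S(3,-1) = 69.5103; S(3,+0) = 90.1500; S(3,+1) = 116.9182; S(3,+2) = 151.6348; S(3,+3) = 196.6597
Terminal payoffs V(N, j) = max(K - S_T, 0):
  V(3,-3) = 49.884698; V(3,-2) = 37.613973; V(3,-1) = 21.699700; V(3,+0) = 1.060000; V(3,+1) = 0.000000; V(3,+2) = 0.000000; V(3,+3) = 0.000000
Backward induction: V(k, j) = exp(-r*dt) * [p_u * V(k+1, j+1) + p_m * V(k+1, j) + p_d * V(k+1, j-1)]
  V(2,-2) = exp(-r*dt) * [p_u*21.699700 + p_m*37.613973 + p_d*49.884698] = 36.917718
  V(2,-1) = exp(-r*dt) * [p_u*1.060000 + p_m*21.699700 + p_d*37.613973] = 21.003548
  V(2,+0) = exp(-r*dt) * [p_u*0.000000 + p_m*1.060000 + p_d*21.699700] = 4.439346
  V(2,+1) = exp(-r*dt) * [p_u*0.000000 + p_m*0.000000 + p_d*1.060000] = 0.182600
  V(2,+2) = exp(-r*dt) * [p_u*0.000000 + p_m*0.000000 + p_d*0.000000] = 0.000000
  V(1,-1) = exp(-r*dt) * [p_u*4.439346 + p_m*21.003548 + p_d*36.917718] = 20.958759
  V(1,+0) = exp(-r*dt) * [p_u*0.182600 + p_m*4.439346 + p_d*21.003548] = 6.584062
  V(1,+1) = exp(-r*dt) * [p_u*0.000000 + p_m*0.182600 + p_d*4.439346] = 0.885543
  V(0,+0) = exp(-r*dt) * [p_u*0.885543 + p_m*6.584062 + p_d*20.958759] = 8.106670

Answer: Price = V(0,0) = 8.1067


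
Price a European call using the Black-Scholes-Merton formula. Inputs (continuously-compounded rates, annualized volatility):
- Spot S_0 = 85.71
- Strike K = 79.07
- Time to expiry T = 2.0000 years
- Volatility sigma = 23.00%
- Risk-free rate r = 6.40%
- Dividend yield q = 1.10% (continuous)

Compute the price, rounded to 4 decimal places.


d1 = (ln(S/K) + (r - q + 0.5*sigma^2) * T) / (sigma * sqrt(T)) = 0.73642395
d2 = d1 - sigma * sqrt(T) = 0.41115483
exp(-rT) = 0.87985338; exp(-qT) = 0.97824024
C = S_0 * exp(-qT) * N(d1) - K * exp(-rT) * N(d2)
N(d1) = 0.76926363; N(d2) = 0.65952050
C = 85.7100 * 0.97824024 * 0.76926363 - 79.0700 * 0.87985338 * 0.65952050 = 18.6160

Answer: Price = 18.6160


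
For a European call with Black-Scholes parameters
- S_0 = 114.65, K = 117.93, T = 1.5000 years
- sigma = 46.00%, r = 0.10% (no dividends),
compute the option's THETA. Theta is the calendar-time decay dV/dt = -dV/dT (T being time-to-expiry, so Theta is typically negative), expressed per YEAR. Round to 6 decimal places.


d1 = 0.2342862056; d2 = -0.3290964353
phi(d1) = 0.3881421866; exp(-qT) = 1.0000000000; exp(-rT) = 0.9985011244
Theta = -S*exp(-qT)*phi(d1)*sigma/(2*sqrt(T)) - r*K*exp(-rT)*N(d2) + q*S*exp(-qT)*N(d1)
N(d1) = 0.5926186028; N(d2) = 0.3710413993; sqrt(T) = 1.2247448714
Term 1 = -114.6500 * 1.0000000000 * 0.3881421866 * 0.4600 / (2 * 1.2247448714) = -8.3569367209
Term 2 = -0.0010 * 117.9300 * 0.9985011244 * 0.3710413993 = -0.0436913261
Term 3 = 0 (no dividend yield, q = 0)
Theta = -8.3569367209 + (-0.0436913261) + (0.0000000000) = -8.400628

Answer: Theta = -8.400628


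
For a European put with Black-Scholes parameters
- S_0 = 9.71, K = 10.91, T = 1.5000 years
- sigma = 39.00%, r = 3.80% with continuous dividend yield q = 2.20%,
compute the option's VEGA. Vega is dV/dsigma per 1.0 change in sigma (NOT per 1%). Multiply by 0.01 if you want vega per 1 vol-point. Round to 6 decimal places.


d1 = 0.0451197737; d2 = -0.4325307261
phi(d1) = 0.3985364049; exp(-qT) = 0.9675385596; exp(-rT) = 0.9445940694
Vega = S * exp(-qT) * phi(d1) * sqrt(T) = 9.7100 * 0.9675385596 * 0.3985364049 * 1.2247448714 = 4.585652

Answer: Vega = 4.585652


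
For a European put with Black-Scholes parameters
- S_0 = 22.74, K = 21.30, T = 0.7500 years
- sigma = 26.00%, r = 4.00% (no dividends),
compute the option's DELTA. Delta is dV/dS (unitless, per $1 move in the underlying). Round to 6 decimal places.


Answer: Delta = -0.295858

Derivation:
d1 = 0.5363513635; d2 = 0.3111847586
phi(d1) = 0.3454957538; exp(-qT) = 1.0000000000; exp(-rT) = 0.9704455335
N(-d1) = 0.2958578692
Delta = -exp(-qT) * N(-d1) = -1.0000000000 * 0.2958578692 = -0.295858


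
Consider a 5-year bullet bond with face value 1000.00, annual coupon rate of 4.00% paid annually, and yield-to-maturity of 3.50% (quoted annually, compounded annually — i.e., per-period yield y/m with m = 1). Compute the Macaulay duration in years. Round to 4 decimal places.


Answer: Macaulay duration = 4.6346 years

Derivation:
Coupon per period c = face * coupon_rate / m = 40.000000
Periods per year m = 1; per-period yield y/m = 0.035000
Number of cashflows N = 5
Cashflows (t years, CF_t, discount factor 1/(1+y/m)^(m*t), PV):
  t = 1.0000: CF_t = 40.000000, DF = 0.966184, PV = 38.647343
  t = 2.0000: CF_t = 40.000000, DF = 0.933511, PV = 37.340428
  t = 3.0000: CF_t = 40.000000, DF = 0.901943, PV = 36.077708
  t = 4.0000: CF_t = 40.000000, DF = 0.871442, PV = 34.857689
  t = 5.0000: CF_t = 1040.000000, DF = 0.841973, PV = 875.652094
Price P = sum_t PV_t = 1022.575262
Macaulay numerator sum_t t * PV_t:
  t * PV_t at t = 1.0000: 38.647343
  t * PV_t at t = 2.0000: 74.680856
  t * PV_t at t = 3.0000: 108.233125
  t * PV_t at t = 4.0000: 139.430756
  t * PV_t at t = 5.0000: 4378.260468
Macaulay duration D = (sum_t t * PV_t) / P = 4739.252548 / 1022.575262 = 4.634625


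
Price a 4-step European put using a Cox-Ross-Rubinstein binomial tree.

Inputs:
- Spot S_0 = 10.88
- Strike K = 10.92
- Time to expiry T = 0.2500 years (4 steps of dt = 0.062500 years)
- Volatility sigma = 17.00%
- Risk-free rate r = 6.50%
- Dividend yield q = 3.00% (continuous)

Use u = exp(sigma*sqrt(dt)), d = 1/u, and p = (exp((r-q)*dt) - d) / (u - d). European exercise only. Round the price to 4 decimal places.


Answer: Price = V(0,0) = 0.3235

Derivation:
dt = T/N = 0.062500
u = exp(sigma*sqrt(dt)) = 1.043416; d = 1/u = 0.958390
p = (exp((r-q)*dt) - d) / (u - d) = 0.515132
Discount per step: exp(-r*dt) = 0.995946
Stock lattice S(k, i) with i counting down-moves:
  k=0: S(0,0) = 10.8800
  k=1: S(1,0) = 11.3524; S(1,1) = 10.4273
  k=2: S(2,0) = 11.8452; S(2,1) = 10.8800; S(2,2) = 9.9934
  k=3: S(3,0) = 12.3595; S(3,1) = 11.3524; S(3,2) = 10.4273; S(3,3) = 9.5776
  k=4: S(4,0) = 12.8961; S(4,1) = 11.8452; S(4,2) = 10.8800; S(4,3) = 9.9934; S(4,4) = 9.1791
Terminal payoffs V(N, i) = max(K - S_T, 0):
  V(4,0) = 0.000000; V(4,1) = 0.000000; V(4,2) = 0.040000; V(4,3) = 0.926586; V(4,4) = 1.740927
Backward induction: V(k, i) = exp(-r*dt) * [p * V(k+1, i) + (1-p) * V(k+1, i+1)].
  V(3,0) = exp(-r*dt) * [p*0.000000 + (1-p)*0.000000] = 0.000000
  V(3,1) = exp(-r*dt) * [p*0.000000 + (1-p)*0.040000] = 0.019316
  V(3,2) = exp(-r*dt) * [p*0.040000 + (1-p)*0.926586] = 0.467972
  V(3,3) = exp(-r*dt) * [p*0.926586 + (1-p)*1.740927] = 1.316076
  V(2,0) = exp(-r*dt) * [p*0.000000 + (1-p)*0.019316] = 0.009328
  V(2,1) = exp(-r*dt) * [p*0.019316 + (1-p)*0.467972] = 0.235895
  V(2,2) = exp(-r*dt) * [p*0.467972 + (1-p)*1.316076] = 0.875626
  V(1,0) = exp(-r*dt) * [p*0.009328 + (1-p)*0.235895] = 0.118700
  V(1,1) = exp(-r*dt) * [p*0.235895 + (1-p)*0.875626] = 0.543866
  V(0,0) = exp(-r*dt) * [p*0.118700 + (1-p)*0.543866] = 0.323532


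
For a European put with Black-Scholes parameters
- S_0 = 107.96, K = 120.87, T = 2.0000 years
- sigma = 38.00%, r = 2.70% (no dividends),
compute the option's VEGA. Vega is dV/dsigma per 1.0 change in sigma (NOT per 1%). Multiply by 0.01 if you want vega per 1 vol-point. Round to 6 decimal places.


d1 = 0.1589970540; d2 = -0.3784040997
phi(d1) = 0.3939313731; exp(-qT) = 1.0000000000; exp(-rT) = 0.9474321065
Vega = S * exp(-qT) * phi(d1) * sqrt(T) = 107.9600 * 1.0000000000 * 0.3939313731 * 1.4142135624 = 60.144850

Answer: Vega = 60.144850


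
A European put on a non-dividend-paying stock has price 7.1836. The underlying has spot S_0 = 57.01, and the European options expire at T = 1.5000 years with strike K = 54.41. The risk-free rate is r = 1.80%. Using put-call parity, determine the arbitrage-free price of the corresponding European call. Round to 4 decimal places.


Put-call parity: C - P = S_0 * exp(-qT) - K * exp(-rT).
S_0 * exp(-qT) = 57.0100 * 1.00000000 = 57.01000000
K * exp(-rT) = 54.4100 * 0.97336124 = 52.96058515
C = P + S*exp(-qT) - K*exp(-rT)
C = 7.1836 + 57.01000000 - 52.96058515 = 11.2330

Answer: Call price = 11.2330


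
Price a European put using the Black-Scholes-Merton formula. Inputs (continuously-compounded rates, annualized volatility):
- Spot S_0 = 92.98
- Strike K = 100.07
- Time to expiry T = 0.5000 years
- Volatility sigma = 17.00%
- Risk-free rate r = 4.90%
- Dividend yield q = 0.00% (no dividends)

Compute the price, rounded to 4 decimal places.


d1 = (ln(S/K) + (r - q + 0.5*sigma^2) * T) / (sigma * sqrt(T)) = -0.34740177
d2 = d1 - sigma * sqrt(T) = -0.46760992
exp(-rT) = 0.97579769; exp(-qT) = 1.00000000
P = K * exp(-rT) * N(-d2) - S_0 * exp(-qT) * N(-d1)
N(-d1) = 0.63585525; N(-d2) = 0.67996822
P = 100.0700 * 0.97579769 * 0.67996822 - 92.9800 * 1.00000000 * 0.63585525 = 7.2758

Answer: Price = 7.2758


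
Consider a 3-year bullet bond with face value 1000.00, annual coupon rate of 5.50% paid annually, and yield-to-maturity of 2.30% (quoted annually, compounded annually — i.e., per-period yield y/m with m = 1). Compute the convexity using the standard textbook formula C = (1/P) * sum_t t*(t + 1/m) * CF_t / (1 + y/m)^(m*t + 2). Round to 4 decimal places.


Answer: Convexity = 10.7199

Derivation:
Coupon per period c = face * coupon_rate / m = 55.000000
Periods per year m = 1; per-period yield y/m = 0.023000
Number of cashflows N = 3
Cashflows (t years, CF_t, discount factor 1/(1+y/m)^(m*t), PV):
  t = 1.0000: CF_t = 55.000000, DF = 0.977517, PV = 53.763441
  t = 2.0000: CF_t = 55.000000, DF = 0.955540, PV = 52.554683
  t = 3.0000: CF_t = 1055.000000, DF = 0.934056, PV = 985.429498
Price P = sum_t PV_t = 1091.747622
Convexity numerator sum_t t*(t + 1/m) * CF_t / (1+y/m)^(m*t + 2):
  t = 1.0000: term = 102.746204
  t = 2.0000: term = 301.308515
  t = 3.0000: term = 11299.404010
Convexity = (1/P) * sum = 11703.458729 / 1091.747622 = 10.719931


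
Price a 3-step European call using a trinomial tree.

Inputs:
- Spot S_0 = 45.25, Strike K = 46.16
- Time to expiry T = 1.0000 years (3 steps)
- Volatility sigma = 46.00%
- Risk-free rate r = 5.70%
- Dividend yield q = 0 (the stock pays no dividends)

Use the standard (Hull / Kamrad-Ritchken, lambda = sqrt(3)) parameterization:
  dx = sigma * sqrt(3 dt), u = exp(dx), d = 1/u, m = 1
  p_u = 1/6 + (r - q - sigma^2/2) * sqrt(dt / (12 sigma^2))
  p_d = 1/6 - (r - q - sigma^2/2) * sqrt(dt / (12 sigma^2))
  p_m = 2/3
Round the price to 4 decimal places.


dt = T/N = 0.333333; dx = sigma*sqrt(3*dt) = 0.460000
u = exp(dx) = 1.584074; d = 1/u = 0.631284
p_u = 0.148986, p_m = 0.666667, p_d = 0.184348
Discount per step: exp(-r*dt) = 0.981179
Stock lattice S(k, j) with j the centered position index:
  k=0: S(0,+0) = 45.2500
  k=1: S(1,-1) = 28.5656; S(1,+0) = 45.2500; S(1,+1) = 71.6793
  k=2: S(2,-2) = 18.0330; S(2,-1) = 28.5656; S(2,+0) = 45.2500; S(2,+1) = 71.6793; S(2,+2) = 113.5454
  k=3: S(3,-3) = 11.3839; S(3,-2) = 18.0330; S(3,-1) = 28.5656; S(3,+0) = 45.2500; S(3,+1) = 71.6793; S(3,+2) = 113.5454; S(3,+3) = 179.8643
Terminal payoffs V(N, j) = max(S_T - K, 0):
  V(3,-3) = 0.000000; V(3,-2) = 0.000000; V(3,-1) = 0.000000; V(3,+0) = 0.000000; V(3,+1) = 25.519348; V(3,+2) = 67.385390; V(3,+3) = 133.704299
Backward induction: V(k, j) = exp(-r*dt) * [p_u * V(k+1, j+1) + p_m * V(k+1, j) + p_d * V(k+1, j-1)]
  V(2,-2) = exp(-r*dt) * [p_u*0.000000 + p_m*0.000000 + p_d*0.000000] = 0.000000
  V(2,-1) = exp(-r*dt) * [p_u*0.000000 + p_m*0.000000 + p_d*0.000000] = 0.000000
  V(2,+0) = exp(-r*dt) * [p_u*25.519348 + p_m*0.000000 + p_d*0.000000] = 3.730457
  V(2,+1) = exp(-r*dt) * [p_u*67.385390 + p_m*25.519348 + p_d*0.000000] = 26.543203
  V(2,+2) = exp(-r*dt) * [p_u*133.704299 + p_m*67.385390 + p_d*25.519348] = 68.239094
  V(1,-1) = exp(-r*dt) * [p_u*3.730457 + p_m*0.000000 + p_d*0.000000] = 0.545324
  V(1,+0) = exp(-r*dt) * [p_u*26.543203 + p_m*3.730457 + p_d*0.000000] = 6.320290
  V(1,+1) = exp(-r*dt) * [p_u*68.239094 + p_m*26.543203 + p_d*3.730457] = 28.012481
  V(0,+0) = exp(-r*dt) * [p_u*28.012481 + p_m*6.320290 + p_d*0.545324] = 8.327769

Answer: Price = V(0,0) = 8.3278


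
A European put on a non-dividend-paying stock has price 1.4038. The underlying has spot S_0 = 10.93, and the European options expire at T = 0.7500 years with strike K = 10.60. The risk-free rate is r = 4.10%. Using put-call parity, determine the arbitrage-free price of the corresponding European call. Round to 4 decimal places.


Answer: Call price = 2.0548

Derivation:
Put-call parity: C - P = S_0 * exp(-qT) - K * exp(-rT).
S_0 * exp(-qT) = 10.9300 * 1.00000000 = 10.93000000
K * exp(-rT) = 10.6000 * 0.96971797 = 10.27901051
C = P + S*exp(-qT) - K*exp(-rT)
C = 1.4038 + 10.93000000 - 10.27901051 = 2.0548


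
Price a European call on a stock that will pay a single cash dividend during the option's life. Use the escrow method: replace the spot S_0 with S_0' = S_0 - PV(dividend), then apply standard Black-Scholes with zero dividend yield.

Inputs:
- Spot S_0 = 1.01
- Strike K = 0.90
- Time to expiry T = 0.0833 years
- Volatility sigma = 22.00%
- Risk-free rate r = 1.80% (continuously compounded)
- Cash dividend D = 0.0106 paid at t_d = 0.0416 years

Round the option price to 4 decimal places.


Answer: Price = 0.1019

Derivation:
PV(D) = D * exp(-r * t_d) = 0.0106 * 0.99925148 = 0.01059207
S_0' = S_0 - PV(D) = 1.0100 - 0.01059207 = 0.99940793
d1 = (ln(S_0'/K) + (r + sigma^2/2)*T) / (sigma*sqrt(T)) = 1.70536459
d2 = d1 - sigma*sqrt(T) = 1.64186877
exp(-rT) = 0.99850172
N(d1) = 0.95593678; N(d2) = 0.94969140
C = S_0' * N(d1) - K * exp(-rT) * N(d2) = 0.99940793 * 0.95593678 - 0.9000 * 0.99850172 * 0.94969140 = 0.1019


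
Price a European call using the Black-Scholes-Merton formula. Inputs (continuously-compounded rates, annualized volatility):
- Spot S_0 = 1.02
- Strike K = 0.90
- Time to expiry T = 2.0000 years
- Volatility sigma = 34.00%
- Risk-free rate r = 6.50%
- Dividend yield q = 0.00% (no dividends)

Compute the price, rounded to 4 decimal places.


Answer: Price = 0.3099

Derivation:
d1 = (ln(S/K) + (r - q + 0.5*sigma^2) * T) / (sigma * sqrt(T)) = 0.77108568
d2 = d1 - sigma * sqrt(T) = 0.29025307
exp(-rT) = 0.87809543; exp(-qT) = 1.00000000
C = S_0 * exp(-qT) * N(d1) - K * exp(-rT) * N(d2)
N(d1) = 0.77967193; N(d2) = 0.61418868
C = 1.0200 * 1.00000000 * 0.77967193 - 0.9000 * 0.87809543 * 0.61418868 = 0.3099


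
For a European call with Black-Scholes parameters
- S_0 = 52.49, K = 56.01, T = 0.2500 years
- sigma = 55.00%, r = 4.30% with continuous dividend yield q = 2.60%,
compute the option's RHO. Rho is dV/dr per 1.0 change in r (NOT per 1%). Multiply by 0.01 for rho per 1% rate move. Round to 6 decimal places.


Answer: Rho = 4.989000

Derivation:
d1 = -0.0830729853; d2 = -0.3580729853
phi(d1) = 0.3975680782; exp(-qT) = 0.9935210793; exp(-rT) = 0.9893075748
N(d2) = 0.3601443476
Rho = K*T*exp(-rT)*N(d2) = 56.0100 * 0.2500 * 0.9893075748 * 0.3601443476 = 4.989000


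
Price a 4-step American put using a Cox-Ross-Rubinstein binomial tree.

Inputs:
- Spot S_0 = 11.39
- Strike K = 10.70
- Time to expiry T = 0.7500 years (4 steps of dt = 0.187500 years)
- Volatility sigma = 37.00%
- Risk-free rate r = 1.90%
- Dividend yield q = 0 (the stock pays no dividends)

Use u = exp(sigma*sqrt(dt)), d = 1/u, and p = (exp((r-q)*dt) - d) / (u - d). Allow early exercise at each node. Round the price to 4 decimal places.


dt = T/N = 0.187500
u = exp(sigma*sqrt(dt)) = 1.173763; d = 1/u = 0.851961
p = (exp((r-q)*dt) - d) / (u - d) = 0.471122
Discount per step: exp(-r*dt) = 0.996444
Stock lattice S(k, i) with i counting down-moves:
  k=0: S(0,0) = 11.3900
  k=1: S(1,0) = 13.3692; S(1,1) = 9.7038
  k=2: S(2,0) = 15.6922; S(2,1) = 11.3900; S(2,2) = 8.2673
  k=3: S(3,0) = 18.4189; S(3,1) = 13.3692; S(3,2) = 9.7038; S(3,3) = 7.0434
  k=4: S(4,0) = 21.6195; S(4,1) = 15.6922; S(4,2) = 11.3900; S(4,3) = 8.2673; S(4,4) = 6.0007
Terminal payoffs V(N, i) = max(K - S_T, 0):
  V(4,0) = 0.000000; V(4,1) = 0.000000; V(4,2) = 0.000000; V(4,3) = 2.432713; V(4,4) = 4.699295
Backward induction: V(k, i) = exp(-r*dt) * [p * V(k+1, i) + (1-p) * V(k+1, i+1)]; then take max(V_cont, immediate exercise) for American.
  V(3,0) = exp(-r*dt) * [p*0.000000 + (1-p)*0.000000] = 0.000000; exercise = 0.000000; V(3,0) = max -> 0.000000
  V(3,1) = exp(-r*dt) * [p*0.000000 + (1-p)*0.000000] = 0.000000; exercise = 0.000000; V(3,1) = max -> 0.000000
  V(3,2) = exp(-r*dt) * [p*0.000000 + (1-p)*2.432713] = 1.282033; exercise = 0.996166; V(3,2) = max -> 1.282033
  V(3,3) = exp(-r*dt) * [p*2.432713 + (1-p)*4.699295] = 3.618544; exercise = 3.656595; V(3,3) = max -> 3.656595
  V(2,0) = exp(-r*dt) * [p*0.000000 + (1-p)*0.000000] = 0.000000; exercise = 0.000000; V(2,0) = max -> 0.000000
  V(2,1) = exp(-r*dt) * [p*0.000000 + (1-p)*1.282033] = 0.675628; exercise = 0.000000; V(2,1) = max -> 0.675628
  V(2,2) = exp(-r*dt) * [p*1.282033 + (1-p)*3.656595] = 2.528862; exercise = 2.432713; V(2,2) = max -> 2.528862
  V(1,0) = exp(-r*dt) * [p*0.000000 + (1-p)*0.675628] = 0.356054; exercise = 0.000000; V(1,0) = max -> 0.356054
  V(1,1) = exp(-r*dt) * [p*0.675628 + (1-p)*2.528862] = 1.649874; exercise = 0.996166; V(1,1) = max -> 1.649874
  V(0,0) = exp(-r*dt) * [p*0.356054 + (1-p)*1.649874] = 1.036628; exercise = 0.000000; V(0,0) = max -> 1.036628

Answer: Price = V(0,0) = 1.0366


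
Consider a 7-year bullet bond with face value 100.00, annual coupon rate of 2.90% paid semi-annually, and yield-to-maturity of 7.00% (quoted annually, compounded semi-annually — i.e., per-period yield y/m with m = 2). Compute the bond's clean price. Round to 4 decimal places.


Answer: Price = 77.6129

Derivation:
Coupon per period c = face * coupon_rate / m = 1.450000
Periods per year m = 2; per-period yield y/m = 0.035000
Number of cashflows N = 14
Cashflows (t years, CF_t, discount factor 1/(1+y/m)^(m*t), PV):
  t = 0.5000: CF_t = 1.450000, DF = 0.966184, PV = 1.400966
  t = 1.0000: CF_t = 1.450000, DF = 0.933511, PV = 1.353591
  t = 1.5000: CF_t = 1.450000, DF = 0.901943, PV = 1.307817
  t = 2.0000: CF_t = 1.450000, DF = 0.871442, PV = 1.263591
  t = 2.5000: CF_t = 1.450000, DF = 0.841973, PV = 1.220861
  t = 3.0000: CF_t = 1.450000, DF = 0.813501, PV = 1.179576
  t = 3.5000: CF_t = 1.450000, DF = 0.785991, PV = 1.139687
  t = 4.0000: CF_t = 1.450000, DF = 0.759412, PV = 1.101147
  t = 4.5000: CF_t = 1.450000, DF = 0.733731, PV = 1.063910
  t = 5.0000: CF_t = 1.450000, DF = 0.708919, PV = 1.027932
  t = 5.5000: CF_t = 1.450000, DF = 0.684946, PV = 0.993171
  t = 6.0000: CF_t = 1.450000, DF = 0.661783, PV = 0.959586
  t = 6.5000: CF_t = 1.450000, DF = 0.639404, PV = 0.927136
  t = 7.0000: CF_t = 101.450000, DF = 0.617782, PV = 62.673963
Price P = sum_t PV_t = 77.612933


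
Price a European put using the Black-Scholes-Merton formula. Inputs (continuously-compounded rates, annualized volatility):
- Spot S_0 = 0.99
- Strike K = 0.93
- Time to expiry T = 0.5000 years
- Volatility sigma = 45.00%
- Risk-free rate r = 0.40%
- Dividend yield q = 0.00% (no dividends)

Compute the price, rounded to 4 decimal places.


Answer: Price = 0.0928

Derivation:
d1 = (ln(S/K) + (r - q + 0.5*sigma^2) * T) / (sigma * sqrt(T)) = 0.36186695
d2 = d1 - sigma * sqrt(T) = 0.04366889
exp(-rT) = 0.99800200; exp(-qT) = 1.00000000
P = K * exp(-rT) * N(-d2) - S_0 * exp(-qT) * N(-d1)
N(-d1) = 0.35872573; N(-d2) = 0.48258417
P = 0.9300 * 0.99800200 * 0.48258417 - 0.9900 * 1.00000000 * 0.35872573 = 0.0928


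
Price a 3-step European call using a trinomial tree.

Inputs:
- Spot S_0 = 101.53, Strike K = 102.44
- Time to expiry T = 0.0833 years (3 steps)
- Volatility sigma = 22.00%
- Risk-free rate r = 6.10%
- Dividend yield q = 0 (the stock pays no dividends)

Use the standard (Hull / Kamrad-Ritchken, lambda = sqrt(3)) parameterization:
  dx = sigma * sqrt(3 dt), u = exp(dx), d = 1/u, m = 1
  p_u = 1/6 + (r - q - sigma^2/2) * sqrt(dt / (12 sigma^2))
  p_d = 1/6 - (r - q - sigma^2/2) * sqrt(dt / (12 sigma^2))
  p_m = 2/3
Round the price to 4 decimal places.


dt = T/N = 0.027767; dx = sigma*sqrt(3*dt) = 0.063496
u = exp(dx) = 1.065555; d = 1/u = 0.938478
p_u = 0.174713, p_m = 0.666667, p_d = 0.158620
Discount per step: exp(-r*dt) = 0.998308
Stock lattice S(k, j) with j the centered position index:
  k=0: S(0,+0) = 101.5300
  k=1: S(1,-1) = 95.2837; S(1,+0) = 101.5300; S(1,+1) = 108.1858
  k=2: S(2,-2) = 89.4216; S(2,-1) = 95.2837; S(2,+0) = 101.5300; S(2,+1) = 108.1858; S(2,+2) = 115.2779
  k=3: S(3,-3) = 83.9202; S(3,-2) = 89.4216; S(3,-1) = 95.2837; S(3,+0) = 101.5300; S(3,+1) = 108.1858; S(3,+2) = 115.2779; S(3,+3) = 122.8350
Terminal payoffs V(N, j) = max(S_T - K, 0):
  V(3,-3) = 0.000000; V(3,-2) = 0.000000; V(3,-1) = 0.000000; V(3,+0) = 0.000000; V(3,+1) = 5.745803; V(3,+2) = 12.837928; V(3,+3) = 20.394977
Backward induction: V(k, j) = exp(-r*dt) * [p_u * V(k+1, j+1) + p_m * V(k+1, j) + p_d * V(k+1, j-1)]
  V(2,-2) = exp(-r*dt) * [p_u*0.000000 + p_m*0.000000 + p_d*0.000000] = 0.000000
  V(2,-1) = exp(-r*dt) * [p_u*0.000000 + p_m*0.000000 + p_d*0.000000] = 0.000000
  V(2,+0) = exp(-r*dt) * [p_u*5.745803 + p_m*0.000000 + p_d*0.000000] = 1.002167
  V(2,+1) = exp(-r*dt) * [p_u*12.837928 + p_m*5.745803 + p_d*0.000000] = 6.063209
  V(2,+2) = exp(-r*dt) * [p_u*20.394977 + p_m*12.837928 + p_d*5.745803] = 13.011230
  V(1,-1) = exp(-r*dt) * [p_u*1.002167 + p_m*0.000000 + p_d*0.000000] = 0.174795
  V(1,+0) = exp(-r*dt) * [p_u*6.063209 + p_m*1.002167 + p_d*0.000000] = 1.724510
  V(1,+1) = exp(-r*dt) * [p_u*13.011230 + p_m*6.063209 + p_d*1.002167] = 6.463378
  V(0,+0) = exp(-r*dt) * [p_u*6.463378 + p_m*1.724510 + p_d*0.174795] = 2.302731

Answer: Price = V(0,0) = 2.3027
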